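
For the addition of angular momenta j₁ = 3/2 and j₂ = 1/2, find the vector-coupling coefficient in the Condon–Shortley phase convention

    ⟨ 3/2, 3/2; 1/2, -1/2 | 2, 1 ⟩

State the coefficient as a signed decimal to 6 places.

j₁+j₂−J=0  J+j₁−j₂=3  J−j₁+j₂=1  j₁+j₂+J+1=5
(j₁±m₁, j₂±m₂, J±M) = (3,0,0,1,3,1)
P² = 9
sum k=0..0:
  [0] +1/6 = 1/6
S = 1/6
C² = P²·S² = 1/4 ; C = +0.500000

+√(1/4) = +0.500000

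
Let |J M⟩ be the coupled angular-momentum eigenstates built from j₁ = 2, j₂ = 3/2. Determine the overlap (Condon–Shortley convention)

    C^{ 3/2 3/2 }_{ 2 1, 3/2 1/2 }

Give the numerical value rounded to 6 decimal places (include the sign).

−√(2/5) = -0.632456

triangle: 2!*2!*1!/6! = 4/720
(j±m)!: 3!*1!*2!*1!*3!*0! = 72
prefactor² = (2J+1)*Δ*N² = 8/5
  k=1: −1/(1!*1!*0!*1!*2!*0!) = -1/2
Σ = -1/2  ⇒  CG² = 8/5*(-1/2)² = 2/5
CG = −√(2/5) = -0.632456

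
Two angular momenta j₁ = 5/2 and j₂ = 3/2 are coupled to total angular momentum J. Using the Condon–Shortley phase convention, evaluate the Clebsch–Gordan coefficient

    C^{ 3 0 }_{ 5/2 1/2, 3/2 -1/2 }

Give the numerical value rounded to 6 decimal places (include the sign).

j₁+j₂−J=1  J+j₁−j₂=4  J−j₁+j₂=2  j₁+j₂+J+1=8
(j₁±m₁, j₂±m₂, J±M) = (3,2,1,2,3,3)
P² = 36/5
sum k=0..1:
  [0] +1/4 = 1/4
  [1] −1/12 = -1/12
S = 1/6
C² = P²·S² = 1/5 ; C = +0.447214

+√(1/5) = +0.447214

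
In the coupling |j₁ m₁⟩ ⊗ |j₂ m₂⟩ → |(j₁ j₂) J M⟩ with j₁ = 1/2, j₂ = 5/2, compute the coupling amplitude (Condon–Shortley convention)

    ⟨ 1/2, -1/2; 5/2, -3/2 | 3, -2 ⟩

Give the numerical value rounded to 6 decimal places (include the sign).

+√(5/6) = +0.912871

j₁+j₂−J=0  J+j₁−j₂=1  J−j₁+j₂=5  j₁+j₂+J+1=7
(j₁±m₁, j₂±m₂, J±M) = (0,1,1,4,1,5)
P² = 480
sum k=0..0:
  [0] +1/24 = 1/24
S = 1/24
C² = P²·S² = 5/6 ; C = +0.912871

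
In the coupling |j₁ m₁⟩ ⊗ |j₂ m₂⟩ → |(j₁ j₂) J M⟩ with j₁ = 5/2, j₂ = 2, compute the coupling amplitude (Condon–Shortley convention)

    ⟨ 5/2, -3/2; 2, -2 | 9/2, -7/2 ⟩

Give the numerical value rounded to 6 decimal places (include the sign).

+0.745356  (= +√(5/9))

√[10·0!5!4!/10! · 1!4!0!4!1!8!] = √(184320)
  +(−1)^0/∏(0,0,4,0,1,4)! = 1/576  (running 1/576)
⟨..|..⟩ = √(184320)·(1/576) = +0.745356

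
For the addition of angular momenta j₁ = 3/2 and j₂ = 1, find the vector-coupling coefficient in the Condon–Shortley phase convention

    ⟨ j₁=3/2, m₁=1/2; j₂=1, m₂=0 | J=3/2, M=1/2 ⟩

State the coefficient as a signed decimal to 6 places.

triangle: 1!*2!*1!/5! = 2/120
(j±m)!: 2!*1!*1!*1!*2!*1! = 4
prefactor² = (2J+1)*Δ*N² = 4/15
  k=0: +1/(0!*1!*1!*1!*1!*0!) = 1
  k=1: −1/(1!*0!*0!*0!*2!*1!) = -1/2
Σ = 1/2  ⇒  CG² = 4/15*1/2² = 1/15
CG = +√(1/15) = +0.258199

+√(1/15) = +0.258199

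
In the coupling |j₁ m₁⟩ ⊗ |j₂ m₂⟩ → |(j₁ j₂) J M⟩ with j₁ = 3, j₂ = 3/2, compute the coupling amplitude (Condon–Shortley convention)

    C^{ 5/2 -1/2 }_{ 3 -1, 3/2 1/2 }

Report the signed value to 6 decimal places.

j₁+j₂−J=2  J+j₁−j₂=4  J−j₁+j₂=1  j₁+j₂+J+1=8
(j₁±m₁, j₂±m₂, J±M) = (2,4,2,1,2,3)
P² = 288/35
sum k=1..2:
  [1] −1/6 = -1/6
  [2] +1/8 = 1/8
S = -1/24
C² = P²·S² = 1/70 ; C = -0.119523

-0.119523  (= −√(1/70))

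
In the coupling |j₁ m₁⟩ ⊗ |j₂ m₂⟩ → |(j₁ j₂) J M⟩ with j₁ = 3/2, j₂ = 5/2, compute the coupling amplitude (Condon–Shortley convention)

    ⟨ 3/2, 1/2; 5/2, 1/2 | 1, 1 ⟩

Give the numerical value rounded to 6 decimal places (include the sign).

-0.387298  (= −√(3/20))

triangle: 3!×0!×2!/6! = 12/720
(j±m)!: 2!×1!×3!×2!×2!×0! = 48
prefactor² = (2J+1)×Δ×N² = 12/5
  k=1: −1/(1!×2!×0!×2!×0!×0!) = -1/4
Σ = -1/4  ⇒  CG² = 12/5×(-1/4)² = 3/20
CG = −√(3/20) = -0.387298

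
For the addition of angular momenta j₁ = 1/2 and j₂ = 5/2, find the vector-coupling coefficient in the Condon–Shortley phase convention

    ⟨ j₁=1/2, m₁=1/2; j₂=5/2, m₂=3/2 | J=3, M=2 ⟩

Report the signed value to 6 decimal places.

+√(5/6) = +0.912871

triangle: 0!×1!×5!/7! = 120/5040
(j±m)!: 1!×0!×4!×1!×5!×1! = 2880
prefactor² = (2J+1)×Δ×N² = 480
  k=0: +1/(0!×0!×0!×4!×1!×1!) = 1/24
Σ = 1/24  ⇒  CG² = 480×1/24² = 5/6
CG = +√(5/6) = +0.912871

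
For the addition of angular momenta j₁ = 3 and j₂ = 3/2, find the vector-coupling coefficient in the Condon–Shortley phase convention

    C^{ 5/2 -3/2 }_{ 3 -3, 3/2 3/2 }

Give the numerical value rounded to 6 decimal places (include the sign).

+√(9/28) = +0.566947

j₁+j₂−J=2  J+j₁−j₂=4  J−j₁+j₂=1  j₁+j₂+J+1=8
(j₁±m₁, j₂±m₂, J±M) = (0,6,3,0,1,4)
P² = 5184/7
sum k=2..2:
  [2] +1/48 = 1/48
S = 1/48
C² = P²·S² = 9/28 ; C = +0.566947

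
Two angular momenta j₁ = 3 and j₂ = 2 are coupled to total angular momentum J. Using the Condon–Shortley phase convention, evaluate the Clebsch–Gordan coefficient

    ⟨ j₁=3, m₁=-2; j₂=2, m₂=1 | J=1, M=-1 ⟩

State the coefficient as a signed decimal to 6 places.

−√(2/7) = -0.534522

j₁+j₂−J=4  J+j₁−j₂=2  J−j₁+j₂=0  j₁+j₂+J+1=7
(j₁±m₁, j₂±m₂, J±M) = (1,5,3,1,0,2)
P² = 288/7
sum k=3..3:
  [3] −1/12 = -1/12
S = -1/12
C² = P²·S² = 2/7 ; C = -0.534522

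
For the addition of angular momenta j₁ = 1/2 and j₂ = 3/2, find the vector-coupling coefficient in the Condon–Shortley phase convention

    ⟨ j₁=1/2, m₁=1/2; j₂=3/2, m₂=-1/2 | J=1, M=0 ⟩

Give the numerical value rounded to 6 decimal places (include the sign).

triangle: 1!×0!×2!/4! = 2/24
(j±m)!: 1!×0!×1!×2!×1!×1! = 2
prefactor² = (2J+1)×Δ×N² = 1/2
  k=0: +1/(0!×1!×0!×1!×0!×1!) = 1
Σ = 1  ⇒  CG² = 1/2×1² = 1/2
CG = +√(1/2) = +0.707107

+√(1/2) = +0.707107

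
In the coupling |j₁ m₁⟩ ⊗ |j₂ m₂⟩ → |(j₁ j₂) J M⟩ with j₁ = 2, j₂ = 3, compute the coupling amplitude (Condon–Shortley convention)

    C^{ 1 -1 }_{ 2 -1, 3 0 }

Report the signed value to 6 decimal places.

-0.292770

j₁+j₂−J=4  J+j₁−j₂=0  J−j₁+j₂=2  j₁+j₂+J+1=7
(j₁±m₁, j₂±m₂, J±M) = (1,3,3,3,0,2)
P² = 432/35
sum k=3..3:
  [3] −1/12 = -1/12
S = -1/12
C² = P²·S² = 3/35 ; C = -0.292770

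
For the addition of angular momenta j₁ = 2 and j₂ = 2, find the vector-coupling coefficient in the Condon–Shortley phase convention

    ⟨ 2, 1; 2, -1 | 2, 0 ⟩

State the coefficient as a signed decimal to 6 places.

triangle: 2!*2!*2!/7! = 8/5040
(j±m)!: 3!*1!*1!*3!*2!*2! = 144
prefactor² = (2J+1)*Δ*N² = 8/7
  k=0: +1/(0!*2!*1!*1!*1!*1!) = 1/2
  k=1: −1/(1!*1!*0!*0!*2!*2!) = -1/4
Σ = 1/4  ⇒  CG² = 8/7*1/4² = 1/14
CG = +√(1/14) = +0.267261

+√(1/14) = +0.267261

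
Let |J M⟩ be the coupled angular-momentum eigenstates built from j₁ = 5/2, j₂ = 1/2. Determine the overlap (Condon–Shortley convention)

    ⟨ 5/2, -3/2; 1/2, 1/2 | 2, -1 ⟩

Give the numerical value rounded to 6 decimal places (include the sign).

j₁+j₂−J=1  J+j₁−j₂=4  J−j₁+j₂=0  j₁+j₂+J+1=6
(j₁±m₁, j₂±m₂, J±M) = (1,4,1,0,1,3)
P² = 24
sum k=1..1:
  [1] −1/6 = -1/6
S = -1/6
C² = P²·S² = 2/3 ; C = -0.816497

−√(2/3) = -0.816497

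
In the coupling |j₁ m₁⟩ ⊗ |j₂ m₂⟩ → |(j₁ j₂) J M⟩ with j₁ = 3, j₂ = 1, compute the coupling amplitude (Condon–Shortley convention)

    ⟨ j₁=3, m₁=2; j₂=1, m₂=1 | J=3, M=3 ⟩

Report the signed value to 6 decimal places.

j₁+j₂−J=1  J+j₁−j₂=5  J−j₁+j₂=1  j₁+j₂+J+1=8
(j₁±m₁, j₂±m₂, J±M) = (5,1,2,0,6,0)
P² = 3600
sum k=1..1:
  [1] −1/120 = -1/120
S = -1/120
C² = P²·S² = 1/4 ; C = -0.500000

-0.500000  (= −√(1/4))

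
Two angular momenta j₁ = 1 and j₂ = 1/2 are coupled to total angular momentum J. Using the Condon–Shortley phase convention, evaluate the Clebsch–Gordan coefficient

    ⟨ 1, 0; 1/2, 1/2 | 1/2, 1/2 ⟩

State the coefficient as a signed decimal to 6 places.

triangle: 1!*1!*0!/3! = 1/6
(j±m)!: 1!*1!*1!*0!*1!*0! = 1
prefactor² = (2J+1)*Δ*N² = 1/3
  k=1: −1/(1!*0!*0!*0!*1!*0!) = -1
Σ = -1  ⇒  CG² = 1/3*(-1)² = 1/3
CG = −√(1/3) = -0.577350

-0.577350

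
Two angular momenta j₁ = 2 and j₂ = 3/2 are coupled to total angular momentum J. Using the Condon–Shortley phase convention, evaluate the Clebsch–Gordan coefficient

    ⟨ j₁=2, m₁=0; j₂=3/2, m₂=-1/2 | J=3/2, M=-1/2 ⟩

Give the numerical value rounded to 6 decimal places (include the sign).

-0.447214  (= −√(1/5))

√[4·2!2!1!/6! · 2!2!1!2!1!2!] = √(16/45)
  +(−1)^0/∏(0,2,2,1,0,0)! = 1/4  (running 1/4)
  +(−1)^1/∏(1,1,1,0,1,1)! = -1  (running -3/4)
⟨..|..⟩ = √(16/45)·(-3/4) = -0.447214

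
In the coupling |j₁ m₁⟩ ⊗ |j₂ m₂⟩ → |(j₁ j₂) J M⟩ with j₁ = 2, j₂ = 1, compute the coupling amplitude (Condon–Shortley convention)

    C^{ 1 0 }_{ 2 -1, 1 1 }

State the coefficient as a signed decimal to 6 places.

+0.547723  (= +√(3/10))

√[3·2!2!0!/5! · 1!3!2!0!1!1!] = √(6/5)
  +(−1)^2/∏(2,0,1,0,1,0)! = 1/2  (running 1/2)
⟨..|..⟩ = √(6/5)·(1/2) = +0.547723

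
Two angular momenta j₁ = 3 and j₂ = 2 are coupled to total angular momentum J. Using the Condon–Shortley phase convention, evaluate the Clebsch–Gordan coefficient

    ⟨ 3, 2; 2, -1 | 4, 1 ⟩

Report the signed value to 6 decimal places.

+0.591608

triangle: 1!·5!·3!/10! = 720/3628800
(j±m)!: 5!·1!·1!·3!·5!·3! = 518400
prefactor² = (2J+1)·Δ·N² = 6480/7
  k=0: +1/(0!·1!·1!·1!·4!·2!) = 1/48
  k=1: −1/(1!·0!·0!·0!·5!·3!) = -1/720
Σ = 7/360  ⇒  CG² = 6480/7·7/360² = 7/20
CG = +√(7/20) = +0.591608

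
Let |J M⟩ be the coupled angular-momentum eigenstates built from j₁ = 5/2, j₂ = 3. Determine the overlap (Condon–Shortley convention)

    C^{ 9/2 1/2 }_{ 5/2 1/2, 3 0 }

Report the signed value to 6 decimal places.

triangle: 1!*4!*5!/11! = 2880/39916800
(j±m)!: 3!*2!*3!*3!*5!*4! = 1244160
prefactor² = (2J+1)*Δ*N² = 69120/77
  k=0: +1/(0!*1!*2!*3!*2!*2!) = 1/48
  k=1: −1/(1!*0!*1!*2!*3!*3!) = -1/72
Σ = 1/144  ⇒  CG² = 69120/77*1/144² = 10/231
CG = +√(10/231) = +0.208063

+0.208063  (= +√(10/231))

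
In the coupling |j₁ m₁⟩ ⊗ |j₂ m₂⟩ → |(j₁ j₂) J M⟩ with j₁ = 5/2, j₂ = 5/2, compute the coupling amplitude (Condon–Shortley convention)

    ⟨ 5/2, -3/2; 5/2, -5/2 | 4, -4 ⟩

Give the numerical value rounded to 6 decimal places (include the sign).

j₁+j₂−J=1  J+j₁−j₂=4  J−j₁+j₂=4  j₁+j₂+J+1=10
(j₁±m₁, j₂±m₂, J±M) = (1,4,0,5,0,8)
P² = 165888
sum k=0..0:
  [0] +1/576 = 1/576
S = 1/576
C² = P²·S² = 1/2 ; C = +0.707107

+0.707107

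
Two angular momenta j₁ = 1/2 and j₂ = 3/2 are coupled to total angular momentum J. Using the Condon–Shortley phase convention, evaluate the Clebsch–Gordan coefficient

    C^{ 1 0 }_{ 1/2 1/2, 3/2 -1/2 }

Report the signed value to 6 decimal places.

+√(1/2) ≈ +0.707107

j₁+j₂−J=1  J+j₁−j₂=0  J−j₁+j₂=2  j₁+j₂+J+1=4
(j₁±m₁, j₂±m₂, J±M) = (1,0,1,2,1,1)
P² = 1/2
sum k=0..0:
  [0] +1/1 = 1
S = 1
C² = P²·S² = 1/2 ; C = +0.707107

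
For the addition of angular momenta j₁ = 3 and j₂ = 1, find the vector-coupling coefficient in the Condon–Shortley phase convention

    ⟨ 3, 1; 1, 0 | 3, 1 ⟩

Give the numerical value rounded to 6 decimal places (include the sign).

triangle: 1!·5!·1!/8! = 120/40320
(j±m)!: 4!·2!·1!·1!·4!·2! = 2304
prefactor² = (2J+1)·Δ·N² = 48
  k=0: +1/(0!·1!·2!·1!·3!·0!) = 1/12
  k=1: −1/(1!·0!·1!·0!·4!·1!) = -1/24
Σ = 1/24  ⇒  CG² = 48·1/24² = 1/12
CG = +√(1/12) = +0.288675

+√(1/12) ≈ +0.288675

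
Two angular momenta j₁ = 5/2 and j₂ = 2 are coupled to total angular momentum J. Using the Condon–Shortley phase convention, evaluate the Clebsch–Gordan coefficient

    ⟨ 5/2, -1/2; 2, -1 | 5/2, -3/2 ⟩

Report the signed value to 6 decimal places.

−√(6/35) ≈ -0.414039

triangle: 2!·3!·2!/8! = 24/40320
(j±m)!: 2!·3!·1!·3!·1!·4! = 1728
prefactor² = (2J+1)·Δ·N² = 216/35
  k=0: +1/(0!·2!·3!·1!·0!·1!) = 1/12
  k=1: −1/(1!·1!·2!·0!·1!·2!) = -1/4
Σ = -1/6  ⇒  CG² = 216/35·(-1/6)² = 6/35
CG = −√(6/35) = -0.414039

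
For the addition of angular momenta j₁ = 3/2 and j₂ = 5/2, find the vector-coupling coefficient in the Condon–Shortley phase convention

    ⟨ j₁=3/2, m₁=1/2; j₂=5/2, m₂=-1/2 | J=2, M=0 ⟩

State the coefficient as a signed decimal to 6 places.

−√(1/14) ≈ -0.267261

√[5·2!1!3!/7! · 2!1!2!3!2!2!] = √(8/7)
  +(−1)^0/∏(0,2,1,2,0,1)! = 1/4  (running 1/4)
  +(−1)^1/∏(1,1,0,1,1,2)! = -1/2  (running -1/4)
⟨..|..⟩ = √(8/7)·(-1/4) = -0.267261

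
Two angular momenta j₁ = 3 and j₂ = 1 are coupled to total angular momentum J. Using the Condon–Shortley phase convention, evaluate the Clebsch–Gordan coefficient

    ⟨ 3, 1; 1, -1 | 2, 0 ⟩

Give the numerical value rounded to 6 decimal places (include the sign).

j₁+j₂−J=2  J+j₁−j₂=4  J−j₁+j₂=0  j₁+j₂+J+1=7
(j₁±m₁, j₂±m₂, J±M) = (4,2,0,2,2,2)
P² = 128/7
sum k=0..0:
  [0] +1/8 = 1/8
S = 1/8
C² = P²·S² = 2/7 ; C = +0.534522

+0.534522  (= +√(2/7))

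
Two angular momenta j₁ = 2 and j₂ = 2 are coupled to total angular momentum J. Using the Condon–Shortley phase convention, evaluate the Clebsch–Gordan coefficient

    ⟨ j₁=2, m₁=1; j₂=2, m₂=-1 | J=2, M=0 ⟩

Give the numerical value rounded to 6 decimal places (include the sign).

+√(1/14) = +0.267261

triangle: 2!*2!*2!/7! = 8/5040
(j±m)!: 3!*1!*1!*3!*2!*2! = 144
prefactor² = (2J+1)*Δ*N² = 8/7
  k=0: +1/(0!*2!*1!*1!*1!*1!) = 1/2
  k=1: −1/(1!*1!*0!*0!*2!*2!) = -1/4
Σ = 1/4  ⇒  CG² = 8/7*1/4² = 1/14
CG = +√(1/14) = +0.267261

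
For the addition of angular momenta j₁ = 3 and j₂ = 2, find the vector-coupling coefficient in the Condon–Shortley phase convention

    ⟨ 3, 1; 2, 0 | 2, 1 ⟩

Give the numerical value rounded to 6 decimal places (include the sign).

-0.377964

triangle: 3!*3!*1!/8! = 36/40320
(j±m)!: 4!*2!*2!*2!*3!*1! = 1152
prefactor² = (2J+1)*Δ*N² = 36/7
  k=1: −1/(1!*2!*1!*1!*2!*0!) = -1/4
  k=2: +1/(2!*1!*0!*0!*3!*1!) = 1/12
Σ = -1/6  ⇒  CG² = 36/7*(-1/6)² = 1/7
CG = −√(1/7) = -0.377964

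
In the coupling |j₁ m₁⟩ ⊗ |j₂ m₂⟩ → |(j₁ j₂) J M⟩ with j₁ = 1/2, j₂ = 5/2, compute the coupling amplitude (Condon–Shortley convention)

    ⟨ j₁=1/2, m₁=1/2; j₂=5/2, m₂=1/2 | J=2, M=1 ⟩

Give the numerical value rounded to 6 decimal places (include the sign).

+0.577350  (= +√(1/3))

j₁+j₂−J=1  J+j₁−j₂=0  J−j₁+j₂=4  j₁+j₂+J+1=6
(j₁±m₁, j₂±m₂, J±M) = (1,0,3,2,3,1)
P² = 12
sum k=0..0:
  [0] +1/6 = 1/6
S = 1/6
C² = P²·S² = 1/3 ; C = +0.577350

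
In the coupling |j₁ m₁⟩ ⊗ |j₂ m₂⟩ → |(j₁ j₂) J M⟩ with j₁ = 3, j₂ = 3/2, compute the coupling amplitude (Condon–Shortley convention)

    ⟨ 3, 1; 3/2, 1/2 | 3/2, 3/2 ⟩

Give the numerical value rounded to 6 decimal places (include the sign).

+0.338062

triangle: 3!·3!·0!/7! = 36/5040
(j±m)!: 4!·2!·2!·1!·3!·0! = 576
prefactor² = (2J+1)·Δ·N² = 576/35
  k=2: +1/(2!·1!·0!·0!·3!·0!) = 1/12
Σ = 1/12  ⇒  CG² = 576/35·1/12² = 4/35
CG = +√(4/35) = +0.338062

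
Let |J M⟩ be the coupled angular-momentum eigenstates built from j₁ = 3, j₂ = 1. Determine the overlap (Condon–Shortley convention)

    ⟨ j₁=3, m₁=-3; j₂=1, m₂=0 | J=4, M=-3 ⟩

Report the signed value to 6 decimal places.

+0.500000  (= +√(1/4))

√[9·0!6!2!/9! · 0!6!1!1!1!7!] = √(129600)
  +(−1)^0/∏(0,0,6,1,0,1)! = 1/720  (running 1/720)
⟨..|..⟩ = √(129600)·(1/720) = +0.500000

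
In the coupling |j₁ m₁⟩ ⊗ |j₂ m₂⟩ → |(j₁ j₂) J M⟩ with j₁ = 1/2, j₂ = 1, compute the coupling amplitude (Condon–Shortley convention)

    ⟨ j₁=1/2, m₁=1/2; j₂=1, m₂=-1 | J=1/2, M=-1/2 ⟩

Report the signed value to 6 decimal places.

j₁+j₂−J=1  J+j₁−j₂=0  J−j₁+j₂=1  j₁+j₂+J+1=3
(j₁±m₁, j₂±m₂, J±M) = (1,0,0,2,0,1)
P² = 2/3
sum k=0..0:
  [0] +1/1 = 1
S = 1
C² = P²·S² = 2/3 ; C = +0.816497

+0.816497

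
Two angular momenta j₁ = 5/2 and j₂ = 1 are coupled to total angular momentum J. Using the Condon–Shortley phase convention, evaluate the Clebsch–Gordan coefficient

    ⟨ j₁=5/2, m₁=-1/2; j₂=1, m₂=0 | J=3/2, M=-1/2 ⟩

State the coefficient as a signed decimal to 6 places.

j₁+j₂−J=2  J+j₁−j₂=3  J−j₁+j₂=0  j₁+j₂+J+1=6
(j₁±m₁, j₂±m₂, J±M) = (2,3,1,1,1,2)
P² = 8/5
sum k=1..1:
  [1] −1/2 = -1/2
S = -1/2
C² = P²·S² = 2/5 ; C = -0.632456

-0.632456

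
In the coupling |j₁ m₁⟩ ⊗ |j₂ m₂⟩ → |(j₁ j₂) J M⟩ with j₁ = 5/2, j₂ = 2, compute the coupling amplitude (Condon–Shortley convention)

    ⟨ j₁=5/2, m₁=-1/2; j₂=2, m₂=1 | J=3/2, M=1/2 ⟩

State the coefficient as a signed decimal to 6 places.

+√(5/21) = +0.487950

triangle: 3!*2!*1!/7! = 12/5040
(j±m)!: 2!*3!*3!*1!*2!*1! = 144
prefactor² = (2J+1)*Δ*N² = 48/35
  k=2: +1/(2!*1!*1!*1!*1!*0!) = 1/2
  k=3: −1/(3!*0!*0!*0!*2!*1!) = -1/12
Σ = 5/12  ⇒  CG² = 48/35*5/12² = 5/21
CG = +√(5/21) = +0.487950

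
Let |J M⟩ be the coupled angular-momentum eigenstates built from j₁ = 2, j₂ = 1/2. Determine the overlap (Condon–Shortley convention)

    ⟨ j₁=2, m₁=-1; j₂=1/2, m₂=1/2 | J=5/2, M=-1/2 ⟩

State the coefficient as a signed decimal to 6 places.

+√(2/5) ≈ +0.632456

√[6·0!4!1!/6! · 1!3!1!0!2!3!] = √(72/5)
  +(−1)^0/∏(0,0,3,1,1,0)! = 1/6  (running 1/6)
⟨..|..⟩ = √(72/5)·(1/6) = +0.632456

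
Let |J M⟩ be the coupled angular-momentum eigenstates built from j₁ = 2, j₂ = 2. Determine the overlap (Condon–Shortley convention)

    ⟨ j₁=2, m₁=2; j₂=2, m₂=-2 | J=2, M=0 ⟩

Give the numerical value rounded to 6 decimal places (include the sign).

+0.534522  (= +√(2/7))

j₁+j₂−J=2  J+j₁−j₂=2  J−j₁+j₂=2  j₁+j₂+J+1=7
(j₁±m₁, j₂±m₂, J±M) = (4,0,0,4,2,2)
P² = 128/7
sum k=0..0:
  [0] +1/8 = 1/8
S = 1/8
C² = P²·S² = 2/7 ; C = +0.534522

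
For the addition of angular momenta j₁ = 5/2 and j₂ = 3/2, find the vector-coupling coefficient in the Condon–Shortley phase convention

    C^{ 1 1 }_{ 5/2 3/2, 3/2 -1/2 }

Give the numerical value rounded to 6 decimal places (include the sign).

−√(3/10) = -0.547723

j₁+j₂−J=3  J+j₁−j₂=2  J−j₁+j₂=0  j₁+j₂+J+1=6
(j₁±m₁, j₂±m₂, J±M) = (4,1,1,2,2,0)
P² = 24/5
sum k=1..1:
  [1] −1/4 = -1/4
S = -1/4
C² = P²·S² = 3/10 ; C = -0.547723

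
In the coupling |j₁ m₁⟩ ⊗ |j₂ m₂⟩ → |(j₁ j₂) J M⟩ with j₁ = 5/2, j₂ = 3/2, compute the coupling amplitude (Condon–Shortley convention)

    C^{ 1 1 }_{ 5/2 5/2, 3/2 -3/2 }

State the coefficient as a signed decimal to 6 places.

√[3·3!2!0!/6! · 5!0!0!3!2!0!] = √(72)
  +(−1)^0/∏(0,3,0,0,2,0)! = 1/12  (running 1/12)
⟨..|..⟩ = √(72)·(1/12) = +0.707107

+0.707107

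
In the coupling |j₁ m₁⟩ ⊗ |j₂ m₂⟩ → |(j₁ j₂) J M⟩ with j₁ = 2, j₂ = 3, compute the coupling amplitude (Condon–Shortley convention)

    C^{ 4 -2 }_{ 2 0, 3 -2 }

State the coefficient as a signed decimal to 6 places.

+√(12/35) = +0.585540

j₁+j₂−J=1  J+j₁−j₂=3  J−j₁+j₂=5  j₁+j₂+J+1=10
(j₁±m₁, j₂±m₂, J±M) = (2,2,1,5,2,6)
P² = 8640/7
sum k=0..1:
  [0] +1/48 = 1/48
  [1] −1/240 = -1/240
S = 1/60
C² = P²·S² = 12/35 ; C = +0.585540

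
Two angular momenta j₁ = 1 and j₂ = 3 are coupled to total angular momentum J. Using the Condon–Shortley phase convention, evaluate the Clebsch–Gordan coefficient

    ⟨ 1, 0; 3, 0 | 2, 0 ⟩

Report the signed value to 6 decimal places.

triangle: 2!·0!·4!/7! = 48/5040
(j±m)!: 1!·1!·3!·3!·2!·2! = 144
prefactor² = (2J+1)·Δ·N² = 48/7
  k=1: −1/(1!·1!·0!·2!·0!·2!) = -1/4
Σ = -1/4  ⇒  CG² = 48/7·(-1/4)² = 3/7
CG = −√(3/7) = -0.654654

−√(3/7) ≈ -0.654654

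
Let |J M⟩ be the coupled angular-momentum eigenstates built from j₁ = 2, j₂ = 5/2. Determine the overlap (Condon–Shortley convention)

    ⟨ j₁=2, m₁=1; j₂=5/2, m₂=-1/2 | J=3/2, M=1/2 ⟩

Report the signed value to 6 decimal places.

-0.487950

triangle: 3!·1!·2!/7! = 12/5040
(j±m)!: 3!·1!·2!·3!·2!·1! = 144
prefactor² = (2J+1)·Δ·N² = 48/35
  k=0: +1/(0!·3!·1!·2!·0!·0!) = 1/12
  k=1: −1/(1!·2!·0!·1!·1!·1!) = -1/2
Σ = -5/12  ⇒  CG² = 48/35·(-5/12)² = 5/21
CG = −√(5/21) = -0.487950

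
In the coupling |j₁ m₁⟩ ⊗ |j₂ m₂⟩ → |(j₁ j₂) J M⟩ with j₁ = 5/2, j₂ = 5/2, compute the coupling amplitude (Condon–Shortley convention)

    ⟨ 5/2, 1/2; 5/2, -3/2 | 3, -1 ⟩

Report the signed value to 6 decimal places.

+√(1/30) ≈ +0.182574

triangle: 2!·3!·3!/9! = 72/362880
(j±m)!: 3!·2!·1!·4!·2!·4! = 13824
prefactor² = (2J+1)·Δ·N² = 96/5
  k=0: +1/(0!·2!·2!·1!·1!·2!) = 1/8
  k=1: −1/(1!·1!·1!·0!·2!·3!) = -1/12
Σ = 1/24  ⇒  CG² = 96/5·1/24² = 1/30
CG = +√(1/30) = +0.182574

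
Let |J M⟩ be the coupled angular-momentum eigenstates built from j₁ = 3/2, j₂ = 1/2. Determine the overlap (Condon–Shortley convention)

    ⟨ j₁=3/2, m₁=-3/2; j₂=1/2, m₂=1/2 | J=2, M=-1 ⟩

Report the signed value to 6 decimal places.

√[5·0!3!1!/5! · 0!3!1!0!1!3!] = √(9)
  +(−1)^0/∏(0,0,3,1,0,0)! = 1/6  (running 1/6)
⟨..|..⟩ = √(9)·(1/6) = +0.500000

+0.500000  (= +√(1/4))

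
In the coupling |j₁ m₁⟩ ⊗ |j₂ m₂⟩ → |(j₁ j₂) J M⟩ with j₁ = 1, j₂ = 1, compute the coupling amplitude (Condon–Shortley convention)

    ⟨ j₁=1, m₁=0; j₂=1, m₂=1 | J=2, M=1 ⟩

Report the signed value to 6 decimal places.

triangle: 0!*2!*2!/5! = 4/120
(j±m)!: 1!*1!*2!*0!*3!*1! = 12
prefactor² = (2J+1)*Δ*N² = 2
  k=0: +1/(0!*0!*1!*2!*1!*0!) = 1/2
Σ = 1/2  ⇒  CG² = 2*1/2² = 1/2
CG = +√(1/2) = +0.707107

+√(1/2) = +0.707107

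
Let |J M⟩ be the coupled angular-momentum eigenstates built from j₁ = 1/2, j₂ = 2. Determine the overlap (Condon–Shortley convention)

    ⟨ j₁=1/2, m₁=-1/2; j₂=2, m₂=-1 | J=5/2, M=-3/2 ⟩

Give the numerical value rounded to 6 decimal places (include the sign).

+0.894427

j₁+j₂−J=0  J+j₁−j₂=1  J−j₁+j₂=4  j₁+j₂+J+1=6
(j₁±m₁, j₂±m₂, J±M) = (0,1,1,3,1,4)
P² = 144/5
sum k=0..0:
  [0] +1/6 = 1/6
S = 1/6
C² = P²·S² = 4/5 ; C = +0.894427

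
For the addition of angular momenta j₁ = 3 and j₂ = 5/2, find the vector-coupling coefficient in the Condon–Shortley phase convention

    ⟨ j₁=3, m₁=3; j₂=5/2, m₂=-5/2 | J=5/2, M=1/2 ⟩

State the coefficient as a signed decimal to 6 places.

+√(5/21) ≈ +0.487950

j₁+j₂−J=3  J+j₁−j₂=3  J−j₁+j₂=2  j₁+j₂+J+1=9
(j₁±m₁, j₂±m₂, J±M) = (6,0,0,5,3,2)
P² = 8640/7
sum k=0..0:
  [0] +1/72 = 1/72
S = 1/72
C² = P²·S² = 5/21 ; C = +0.487950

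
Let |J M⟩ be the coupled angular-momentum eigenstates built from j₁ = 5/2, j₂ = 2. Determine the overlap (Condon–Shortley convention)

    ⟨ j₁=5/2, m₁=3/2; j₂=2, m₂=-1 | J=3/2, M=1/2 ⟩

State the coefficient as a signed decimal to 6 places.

j₁+j₂−J=3  J+j₁−j₂=2  J−j₁+j₂=1  j₁+j₂+J+1=7
(j₁±m₁, j₂±m₂, J±M) = (4,1,1,3,2,1)
P² = 96/35
sum k=0..1:
  [0] +1/6 = 1/6
  [1] −1/4 = -1/4
S = -1/12
C² = P²·S² = 2/105 ; C = -0.138013

−√(2/105) = -0.138013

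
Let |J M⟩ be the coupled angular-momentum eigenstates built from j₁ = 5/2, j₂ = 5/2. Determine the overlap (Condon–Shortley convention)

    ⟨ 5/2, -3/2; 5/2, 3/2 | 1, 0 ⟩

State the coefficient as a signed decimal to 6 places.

√[3·4!1!1!/7! · 1!4!4!1!1!1!] = √(288/35)
  +(−1)^3/∏(3,1,1,1,0,0)! = -1/6  (running -1/6)
  +(−1)^4/∏(4,0,0,0,1,1)! = 1/24  (running -1/8)
⟨..|..⟩ = √(288/35)·(-1/8) = -0.358569

-0.358569  (= −√(9/70))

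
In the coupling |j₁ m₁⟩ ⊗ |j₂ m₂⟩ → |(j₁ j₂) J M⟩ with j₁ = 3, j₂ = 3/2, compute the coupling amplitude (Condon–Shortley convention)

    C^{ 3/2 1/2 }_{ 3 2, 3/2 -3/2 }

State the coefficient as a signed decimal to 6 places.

triangle: 3!×3!×0!/7! = 36/5040
(j±m)!: 5!×1!×0!×3!×2!×1! = 1440
prefactor² = (2J+1)×Δ×N² = 288/7
  k=0: +1/(0!×3!×1!×0!×2!×0!) = 1/12
Σ = 1/12  ⇒  CG² = 288/7×1/12² = 2/7
CG = +√(2/7) = +0.534522

+√(2/7) ≈ +0.534522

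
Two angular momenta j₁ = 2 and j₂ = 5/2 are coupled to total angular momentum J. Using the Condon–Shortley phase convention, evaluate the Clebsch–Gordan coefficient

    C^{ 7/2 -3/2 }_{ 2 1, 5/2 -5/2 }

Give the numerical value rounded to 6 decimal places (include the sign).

triangle: 1!*3!*4!/9! = 144/362880
(j±m)!: 3!*1!*0!*5!*2!*5! = 172800
prefactor² = (2J+1)*Δ*N² = 3840/7
  k=0: +1/(0!*1!*1!*0!*2!*4!) = 1/48
Σ = 1/48  ⇒  CG² = 3840/7*1/48² = 5/21
CG = +√(5/21) = +0.487950

+√(5/21) = +0.487950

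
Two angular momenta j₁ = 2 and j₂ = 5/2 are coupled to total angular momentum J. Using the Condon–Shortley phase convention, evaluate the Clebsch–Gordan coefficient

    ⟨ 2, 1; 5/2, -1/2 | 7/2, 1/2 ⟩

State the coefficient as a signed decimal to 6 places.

+0.557773

triangle: 1!·3!·4!/9! = 144/362880
(j±m)!: 3!·1!·2!·3!·4!·3! = 10368
prefactor² = (2J+1)·Δ·N² = 1152/35
  k=0: +1/(0!·1!·1!·2!·2!·2!) = 1/8
  k=1: −1/(1!·0!·0!·1!·3!·3!) = -1/36
Σ = 7/72  ⇒  CG² = 1152/35·7/72² = 14/45
CG = +√(14/45) = +0.557773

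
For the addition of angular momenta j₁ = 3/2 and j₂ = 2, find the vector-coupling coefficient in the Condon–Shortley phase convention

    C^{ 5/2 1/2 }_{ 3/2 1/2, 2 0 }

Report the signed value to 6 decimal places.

√[6·1!2!3!/7! · 2!1!2!2!3!2!] = √(48/35)
  +(−1)^0/∏(0,1,1,2,1,1)! = 1/2  (running 1/2)
  +(−1)^1/∏(1,0,0,1,2,2)! = -1/4  (running 1/4)
⟨..|..⟩ = √(48/35)·(1/4) = +0.292770

+√(3/35) = +0.292770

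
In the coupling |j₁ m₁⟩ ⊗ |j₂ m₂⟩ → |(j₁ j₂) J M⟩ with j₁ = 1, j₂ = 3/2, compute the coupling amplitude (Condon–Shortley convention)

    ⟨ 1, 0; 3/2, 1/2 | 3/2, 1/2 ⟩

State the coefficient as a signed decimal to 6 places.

j₁+j₂−J=1  J+j₁−j₂=1  J−j₁+j₂=2  j₁+j₂+J+1=5
(j₁±m₁, j₂±m₂, J±M) = (1,1,2,1,2,1)
P² = 4/15
sum k=0..1:
  [0] +1/2 = 1/2
  [1] −1/1 = -1
S = -1/2
C² = P²·S² = 1/15 ; C = -0.258199

-0.258199  (= −√(1/15))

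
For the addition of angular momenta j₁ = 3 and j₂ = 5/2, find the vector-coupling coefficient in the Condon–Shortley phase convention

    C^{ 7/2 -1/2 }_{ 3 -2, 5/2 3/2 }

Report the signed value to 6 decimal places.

triangle: 2!×4!×3!/10! = 288/3628800
(j±m)!: 1!×5!×4!×1!×3!×4! = 414720
prefactor² = (2J+1)×Δ×N² = 9216/35
  k=1: −1/(1!×1!×4!×3!×0!×0!) = -1/144
  k=2: +1/(2!×0!×3!×2!×1!×1!) = 1/24
Σ = 5/144  ⇒  CG² = 9216/35×5/144² = 20/63
CG = +√(20/63) = +0.563436

+√(20/63) ≈ +0.563436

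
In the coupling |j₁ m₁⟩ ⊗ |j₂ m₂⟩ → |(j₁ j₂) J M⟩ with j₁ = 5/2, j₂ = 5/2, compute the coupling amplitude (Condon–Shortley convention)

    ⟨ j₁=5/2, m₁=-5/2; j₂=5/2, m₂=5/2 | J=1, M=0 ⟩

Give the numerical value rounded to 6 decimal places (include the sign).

triangle: 4!*1!*1!/7! = 24/5040
(j±m)!: 0!*5!*5!*0!*1!*1! = 14400
prefactor² = (2J+1)*Δ*N² = 1440/7
  k=4: +1/(4!*0!*1!*1!*0!*0!) = 1/24
Σ = 1/24  ⇒  CG² = 1440/7*1/24² = 5/14
CG = +√(5/14) = +0.597614

+0.597614  (= +√(5/14))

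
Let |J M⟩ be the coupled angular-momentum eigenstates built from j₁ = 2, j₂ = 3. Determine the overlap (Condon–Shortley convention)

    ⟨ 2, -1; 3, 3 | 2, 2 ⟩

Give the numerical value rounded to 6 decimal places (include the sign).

j₁+j₂−J=3  J+j₁−j₂=1  J−j₁+j₂=3  j₁+j₂+J+1=8
(j₁±m₁, j₂±m₂, J±M) = (1,3,6,0,4,0)
P² = 3240/7
sum k=3..3:
  [3] −1/36 = -1/36
S = -1/36
C² = P²·S² = 5/14 ; C = -0.597614

-0.597614  (= −√(5/14))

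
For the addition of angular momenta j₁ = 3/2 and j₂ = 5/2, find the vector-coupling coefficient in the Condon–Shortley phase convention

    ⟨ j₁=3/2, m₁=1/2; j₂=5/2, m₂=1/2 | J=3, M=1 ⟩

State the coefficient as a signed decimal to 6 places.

+0.129099  (= +√(1/60))

√[7·1!2!4!/8! · 2!1!3!2!4!2!] = √(48/5)
  +(−1)^0/∏(0,1,1,3,1,1)! = 1/6  (running 1/6)
  +(−1)^1/∏(1,0,0,2,2,2)! = -1/8  (running 1/24)
⟨..|..⟩ = √(48/5)·(1/24) = +0.129099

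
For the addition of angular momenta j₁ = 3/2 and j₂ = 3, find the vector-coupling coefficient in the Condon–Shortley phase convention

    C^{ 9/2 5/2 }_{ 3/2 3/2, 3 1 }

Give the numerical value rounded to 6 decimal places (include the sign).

triangle: 0!*3!*6!/10! = 4320/3628800
(j±m)!: 3!*0!*4!*2!*7!*2! = 2903040
prefactor² = (2J+1)*Δ*N² = 34560
  k=0: +1/(0!*0!*0!*4!*3!*2!) = 1/288
Σ = 1/288  ⇒  CG² = 34560*1/288² = 5/12
CG = +√(5/12) = +0.645497

+0.645497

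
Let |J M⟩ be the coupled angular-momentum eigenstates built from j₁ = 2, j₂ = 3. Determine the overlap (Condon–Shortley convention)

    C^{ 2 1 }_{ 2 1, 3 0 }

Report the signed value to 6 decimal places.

-0.534522  (= −√(2/7))

j₁+j₂−J=3  J+j₁−j₂=1  J−j₁+j₂=3  j₁+j₂+J+1=8
(j₁±m₁, j₂±m₂, J±M) = (3,1,3,3,3,1)
P² = 81/14
sum k=0..1:
  [0] +1/36 = 1/36
  [1] −1/4 = -1/4
S = -2/9
C² = P²·S² = 2/7 ; C = -0.534522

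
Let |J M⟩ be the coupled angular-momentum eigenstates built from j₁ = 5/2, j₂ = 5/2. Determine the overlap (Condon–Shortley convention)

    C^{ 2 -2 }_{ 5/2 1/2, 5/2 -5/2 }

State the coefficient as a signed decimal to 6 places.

√[5·3!2!2!/8! · 3!2!0!5!0!4!] = √(720/7)
  +(−1)^0/∏(0,3,2,0,0,2)! = 1/24  (running 1/24)
⟨..|..⟩ = √(720/7)·(1/24) = +0.422577

+0.422577  (= +√(5/28))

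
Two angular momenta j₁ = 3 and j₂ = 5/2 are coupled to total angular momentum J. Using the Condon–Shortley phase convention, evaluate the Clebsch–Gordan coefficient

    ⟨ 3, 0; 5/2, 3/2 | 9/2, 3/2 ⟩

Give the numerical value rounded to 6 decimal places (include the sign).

-0.540562

j₁+j₂−J=1  J+j₁−j₂=5  J−j₁+j₂=4  j₁+j₂+J+1=11
(j₁±m₁, j₂±m₂, J±M) = (3,3,4,1,6,3)
P² = 207360/77
sum k=0..1:
  [0] +1/288 = 1/288
  [1] −1/72 = -1/72
S = -1/96
C² = P²·S² = 45/154 ; C = -0.540562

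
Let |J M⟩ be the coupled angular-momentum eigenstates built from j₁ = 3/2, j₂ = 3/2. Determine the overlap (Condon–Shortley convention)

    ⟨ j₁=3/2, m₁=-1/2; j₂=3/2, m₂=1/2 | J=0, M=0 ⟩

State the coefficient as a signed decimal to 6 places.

+√(1/4) ≈ +0.500000

√[1·3!0!0!/4! · 1!2!2!1!0!0!] = √(1)
  +(−1)^2/∏(2,1,0,0,0,0)! = 1/2  (running 1/2)
⟨..|..⟩ = √(1)·(1/2) = +0.500000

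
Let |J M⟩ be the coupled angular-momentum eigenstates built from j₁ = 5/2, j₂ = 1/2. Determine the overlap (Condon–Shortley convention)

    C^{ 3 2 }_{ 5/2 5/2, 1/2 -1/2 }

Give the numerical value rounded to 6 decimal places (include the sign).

+√(1/6) ≈ +0.408248

j₁+j₂−J=0  J+j₁−j₂=5  J−j₁+j₂=1  j₁+j₂+J+1=7
(j₁±m₁, j₂±m₂, J±M) = (5,0,0,1,5,1)
P² = 2400
sum k=0..0:
  [0] +1/120 = 1/120
S = 1/120
C² = P²·S² = 1/6 ; C = +0.408248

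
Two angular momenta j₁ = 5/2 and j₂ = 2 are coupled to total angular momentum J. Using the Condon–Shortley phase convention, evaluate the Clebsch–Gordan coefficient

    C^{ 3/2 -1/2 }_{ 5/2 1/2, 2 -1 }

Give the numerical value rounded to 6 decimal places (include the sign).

√[4·3!2!1!/7! · 3!2!1!3!1!2!] = √(48/35)
  +(−1)^0/∏(0,3,2,1,0,0)! = 1/12  (running 1/12)
  +(−1)^1/∏(1,2,1,0,1,1)! = -1/2  (running -5/12)
⟨..|..⟩ = √(48/35)·(-5/12) = -0.487950

-0.487950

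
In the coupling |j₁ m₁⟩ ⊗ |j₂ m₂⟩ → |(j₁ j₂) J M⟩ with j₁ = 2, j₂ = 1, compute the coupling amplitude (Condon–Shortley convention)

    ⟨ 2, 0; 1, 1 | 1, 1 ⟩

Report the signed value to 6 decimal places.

+0.316228

triangle: 2!×2!×0!/5! = 4/120
(j±m)!: 2!×2!×2!×0!×2!×0! = 16
prefactor² = (2J+1)×Δ×N² = 8/5
  k=2: +1/(2!×0!×0!×0!×2!×0!) = 1/4
Σ = 1/4  ⇒  CG² = 8/5×1/4² = 1/10
CG = +√(1/10) = +0.316228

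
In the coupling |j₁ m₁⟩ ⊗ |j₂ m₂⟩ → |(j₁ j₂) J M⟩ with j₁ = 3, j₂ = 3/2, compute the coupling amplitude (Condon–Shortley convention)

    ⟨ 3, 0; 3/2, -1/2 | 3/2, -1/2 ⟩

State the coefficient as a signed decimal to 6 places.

-0.507093  (= −√(9/35))

√[4·3!3!0!/7! · 3!3!1!2!1!2!] = √(144/35)
  +(−1)^1/∏(1,2,2,0,1,0)! = -1/4  (running -1/4)
⟨..|..⟩ = √(144/35)·(-1/4) = -0.507093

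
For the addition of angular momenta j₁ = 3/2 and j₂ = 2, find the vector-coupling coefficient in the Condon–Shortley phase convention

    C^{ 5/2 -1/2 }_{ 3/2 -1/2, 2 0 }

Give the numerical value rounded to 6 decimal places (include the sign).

−√(3/35) ≈ -0.292770

j₁+j₂−J=1  J+j₁−j₂=2  J−j₁+j₂=3  j₁+j₂+J+1=7
(j₁±m₁, j₂±m₂, J±M) = (1,2,2,2,2,3)
P² = 48/35
sum k=0..1:
  [0] +1/4 = 1/4
  [1] −1/2 = -1/2
S = -1/4
C² = P²·S² = 3/35 ; C = -0.292770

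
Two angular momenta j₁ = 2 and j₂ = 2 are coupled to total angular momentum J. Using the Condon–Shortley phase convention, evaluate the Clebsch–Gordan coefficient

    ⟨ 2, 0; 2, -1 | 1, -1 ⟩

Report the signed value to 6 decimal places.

j₁+j₂−J=3  J+j₁−j₂=1  J−j₁+j₂=1  j₁+j₂+J+1=6
(j₁±m₁, j₂±m₂, J±M) = (2,2,1,3,0,2)
P² = 6/5
sum k=1..1:
  [1] −1/2 = -1/2
S = -1/2
C² = P²·S² = 3/10 ; C = -0.547723

-0.547723  (= −√(3/10))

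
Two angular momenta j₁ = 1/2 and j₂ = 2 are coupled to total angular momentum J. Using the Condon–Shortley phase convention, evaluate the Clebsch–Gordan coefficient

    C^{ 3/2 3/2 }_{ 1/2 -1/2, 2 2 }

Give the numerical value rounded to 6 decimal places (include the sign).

√[4·1!0!3!/5! · 0!1!4!0!3!0!] = √(144/5)
  +(−1)^1/∏(1,0,0,3,0,0)! = -1/6  (running -1/6)
⟨..|..⟩ = √(144/5)·(-1/6) = -0.894427

−√(4/5) = -0.894427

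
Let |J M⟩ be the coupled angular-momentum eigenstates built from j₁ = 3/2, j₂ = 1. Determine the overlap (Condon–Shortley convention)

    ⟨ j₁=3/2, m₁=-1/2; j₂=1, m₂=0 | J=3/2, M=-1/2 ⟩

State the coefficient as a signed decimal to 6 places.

−√(1/15) = -0.258199

triangle: 1!·2!·1!/5! = 2/120
(j±m)!: 1!·2!·1!·1!·1!·2! = 4
prefactor² = (2J+1)·Δ·N² = 4/15
  k=0: +1/(0!·1!·2!·1!·0!·0!) = 1/2
  k=1: −1/(1!·0!·1!·0!·1!·1!) = -1
Σ = -1/2  ⇒  CG² = 4/15·(-1/2)² = 1/15
CG = −√(1/15) = -0.258199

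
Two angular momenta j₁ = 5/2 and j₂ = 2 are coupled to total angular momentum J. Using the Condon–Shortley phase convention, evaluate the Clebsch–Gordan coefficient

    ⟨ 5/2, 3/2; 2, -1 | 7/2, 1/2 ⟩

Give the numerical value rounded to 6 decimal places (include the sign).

+0.619780

√[8·1!4!3!/9! · 4!1!1!3!4!3!] = √(2304/35)
  +(−1)^0/∏(0,1,1,1,3,2)! = 1/12  (running 1/12)
  +(−1)^1/∏(1,0,0,0,4,3)! = -1/144  (running 11/144)
⟨..|..⟩ = √(2304/35)·(11/144) = +0.619780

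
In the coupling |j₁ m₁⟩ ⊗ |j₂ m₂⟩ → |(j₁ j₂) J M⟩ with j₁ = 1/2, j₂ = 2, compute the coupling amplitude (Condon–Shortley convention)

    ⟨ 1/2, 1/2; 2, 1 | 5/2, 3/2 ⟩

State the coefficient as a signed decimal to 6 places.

+√(4/5) ≈ +0.894427

√[6·0!1!4!/6! · 1!0!3!1!4!1!] = √(144/5)
  +(−1)^0/∏(0,0,0,3,1,1)! = 1/6  (running 1/6)
⟨..|..⟩ = √(144/5)·(1/6) = +0.894427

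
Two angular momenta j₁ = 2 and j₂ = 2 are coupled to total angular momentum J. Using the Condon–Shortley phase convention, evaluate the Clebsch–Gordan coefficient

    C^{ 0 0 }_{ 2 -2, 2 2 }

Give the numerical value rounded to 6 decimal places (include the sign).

j₁+j₂−J=4  J+j₁−j₂=0  J−j₁+j₂=0  j₁+j₂+J+1=5
(j₁±m₁, j₂±m₂, J±M) = (0,4,4,0,0,0)
P² = 576/5
sum k=4..4:
  [4] +1/24 = 1/24
S = 1/24
C² = P²·S² = 1/5 ; C = +0.447214

+√(1/5) ≈ +0.447214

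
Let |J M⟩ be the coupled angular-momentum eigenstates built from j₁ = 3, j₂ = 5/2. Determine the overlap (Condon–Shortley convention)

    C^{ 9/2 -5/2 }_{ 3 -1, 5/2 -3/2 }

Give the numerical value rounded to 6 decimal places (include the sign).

+0.317821

√[10·1!5!4!/11! · 2!4!1!4!2!7!] = √(92160/11)
  +(−1)^0/∏(0,1,4,1,1,3)! = 1/144  (running 1/144)
  +(−1)^1/∏(1,0,3,0,2,4)! = -1/288  (running 1/288)
⟨..|..⟩ = √(92160/11)·(1/288) = +0.317821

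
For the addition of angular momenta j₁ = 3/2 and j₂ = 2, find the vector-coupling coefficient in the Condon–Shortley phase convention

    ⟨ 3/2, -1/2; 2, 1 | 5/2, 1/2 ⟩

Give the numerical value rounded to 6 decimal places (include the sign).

−√(5/14) = -0.597614

triangle: 1!×2!×3!/7! = 12/5040
(j±m)!: 1!×2!×3!×1!×3!×2! = 144
prefactor² = (2J+1)×Δ×N² = 72/35
  k=0: +1/(0!×1!×2!×3!×0!×0!) = 1/12
  k=1: −1/(1!×0!×1!×2!×1!×1!) = -1/2
Σ = -5/12  ⇒  CG² = 72/35×(-5/12)² = 5/14
CG = −√(5/14) = -0.597614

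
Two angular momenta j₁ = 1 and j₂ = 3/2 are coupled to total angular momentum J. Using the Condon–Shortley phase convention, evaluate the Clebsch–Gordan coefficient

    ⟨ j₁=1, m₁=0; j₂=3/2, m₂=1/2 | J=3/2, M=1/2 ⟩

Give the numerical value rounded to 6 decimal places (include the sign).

j₁+j₂−J=1  J+j₁−j₂=1  J−j₁+j₂=2  j₁+j₂+J+1=5
(j₁±m₁, j₂±m₂, J±M) = (1,1,2,1,2,1)
P² = 4/15
sum k=0..1:
  [0] +1/2 = 1/2
  [1] −1/1 = -1
S = -1/2
C² = P²·S² = 1/15 ; C = -0.258199

−√(1/15) = -0.258199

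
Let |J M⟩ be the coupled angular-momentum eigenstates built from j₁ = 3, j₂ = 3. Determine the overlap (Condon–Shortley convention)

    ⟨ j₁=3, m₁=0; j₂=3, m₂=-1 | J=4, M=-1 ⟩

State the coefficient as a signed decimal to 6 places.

triangle: 2!*4!*4!/11! = 1152/39916800
(j±m)!: 3!*3!*2!*4!*3!*5! = 1244160
prefactor² = (2J+1)*Δ*N² = 124416/385
  k=0: +1/(0!*2!*3!*2!*1!*2!) = 1/48
  k=1: −1/(1!*1!*2!*1!*2!*3!) = -1/24
  k=2: +1/(2!*0!*1!*0!*3!*4!) = 1/288
Σ = -5/288  ⇒  CG² = 124416/385*(-5/288)² = 15/154
CG = −√(15/154) = -0.312094

−√(15/154) = -0.312094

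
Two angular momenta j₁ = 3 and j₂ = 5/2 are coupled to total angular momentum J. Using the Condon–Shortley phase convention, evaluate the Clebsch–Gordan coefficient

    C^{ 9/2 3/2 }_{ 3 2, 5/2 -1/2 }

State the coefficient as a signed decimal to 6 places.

triangle: 1!×5!×4!/11! = 2880/39916800
(j±m)!: 5!×1!×2!×3!×6!×3! = 6220800
prefactor² = (2J+1)×Δ×N² = 345600/77
  k=0: +1/(0!×1!×1!×2!×4!×2!) = 1/96
  k=1: −1/(1!×0!×0!×1!×5!×3!) = -1/720
Σ = 13/1440  ⇒  CG² = 345600/77×13/1440² = 169/462
CG = +√(169/462) = +0.604815

+√(169/462) ≈ +0.604815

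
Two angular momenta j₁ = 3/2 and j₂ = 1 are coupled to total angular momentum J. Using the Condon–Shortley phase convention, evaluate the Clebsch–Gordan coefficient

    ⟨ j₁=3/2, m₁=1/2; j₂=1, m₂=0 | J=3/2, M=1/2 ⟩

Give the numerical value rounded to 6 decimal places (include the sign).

triangle: 1!×2!×1!/5! = 2/120
(j±m)!: 2!×1!×1!×1!×2!×1! = 4
prefactor² = (2J+1)×Δ×N² = 4/15
  k=0: +1/(0!×1!×1!×1!×1!×0!) = 1
  k=1: −1/(1!×0!×0!×0!×2!×1!) = -1/2
Σ = 1/2  ⇒  CG² = 4/15×1/2² = 1/15
CG = +√(1/15) = +0.258199

+0.258199  (= +√(1/15))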